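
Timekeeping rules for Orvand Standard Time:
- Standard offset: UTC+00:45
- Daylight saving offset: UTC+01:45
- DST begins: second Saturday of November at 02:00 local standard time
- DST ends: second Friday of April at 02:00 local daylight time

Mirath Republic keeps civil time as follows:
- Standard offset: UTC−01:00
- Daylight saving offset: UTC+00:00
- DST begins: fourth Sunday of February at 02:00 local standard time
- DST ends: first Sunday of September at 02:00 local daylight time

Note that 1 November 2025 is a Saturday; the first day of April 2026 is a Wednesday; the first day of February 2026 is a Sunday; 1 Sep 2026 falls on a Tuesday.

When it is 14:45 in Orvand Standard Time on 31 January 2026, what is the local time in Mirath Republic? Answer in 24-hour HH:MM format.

12:00

1 November 2025 is a Saturday, so the first Saturday is November 1 and the second is November 8.
1 April 2026 is a Wednesday, so the first Friday is April 3 and the second is April 10.
31 January 2026 lies within the daylight-saving period (8 November 2025 – 10 April 2026), so Orvand Standard Time is on daylight time, UTC+01:45.
14:45 Orvand Standard Time − 1h45m = 13:00 UTC.
1 February 2026 is a Sunday, so the first Sunday is February 1 and the fourth is February 22.
1 September 2026 is a Tuesday, so the first Sunday is September 6.
At the standard offset (UTC−01:00), 13:00 UTC − 1h = 12:00 Mirath Republic standard time.
The standard-time date in Mirath Republic, 31 January 2026, does not fall between 22 February and 6 September, so daylight saving is not in effect and Mirath Republic is at UTC−01:00.
13:00 UTC − 1h = 12:00 Mirath Republic.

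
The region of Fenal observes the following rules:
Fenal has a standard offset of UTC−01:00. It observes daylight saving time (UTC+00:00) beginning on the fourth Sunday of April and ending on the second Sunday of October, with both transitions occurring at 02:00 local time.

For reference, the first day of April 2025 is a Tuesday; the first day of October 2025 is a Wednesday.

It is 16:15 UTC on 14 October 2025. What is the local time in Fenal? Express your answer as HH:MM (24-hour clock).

1 April 2025 is a Tuesday, so the first Sunday is April 6 and the fourth is April 27.
1 October 2025 is a Wednesday, so the first Sunday is October 5 and the second is October 12.
At the standard offset (UTC−01:00), 16:15 UTC − 1h = 15:15 Fenal standard time.
The standard-time date in Fenal, 14 October 2025, is outside the daylight-saving period (27 April – 12 October), so Fenal is on standard time, UTC−01:00.
16:15 UTC − 1h = 15:15 local.

15:15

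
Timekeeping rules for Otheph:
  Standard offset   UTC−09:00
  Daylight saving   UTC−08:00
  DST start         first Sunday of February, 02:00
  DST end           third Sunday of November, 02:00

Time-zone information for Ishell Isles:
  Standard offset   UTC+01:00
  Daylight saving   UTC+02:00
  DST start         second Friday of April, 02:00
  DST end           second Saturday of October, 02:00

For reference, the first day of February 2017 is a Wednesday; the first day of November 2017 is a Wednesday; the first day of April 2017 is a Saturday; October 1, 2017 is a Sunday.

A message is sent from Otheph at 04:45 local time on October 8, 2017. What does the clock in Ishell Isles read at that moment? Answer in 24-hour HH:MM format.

1 February 2017 is a Wednesday, so the first Sunday is February 5.
1 November 2017 is a Wednesday, so the first Sunday is November 5 and the third is November 19.
Daylight saving runs 5 February – 19 November; October 8, 2017 is inside that window, so Otheph is at UTC−08:00.
04:45 Otheph + 8h = 12:45 UTC.
1 April 2017 is a Saturday, so the first Friday is April 7 and the second is April 14.
1 October 2017 is a Sunday, so the first Saturday is October 7 and the second is October 14.
At the standard offset (UTC+01:00), 12:45 UTC + 1h = 13:45 Ishell Isles standard time.
The standard-time date in Ishell Isles, October 8, 2017, falls between 14 April and 14 October, so daylight saving is in effect and Ishell Isles is at UTC+02:00.
12:45 UTC + 2h = 14:45 Ishell Isles.

14:45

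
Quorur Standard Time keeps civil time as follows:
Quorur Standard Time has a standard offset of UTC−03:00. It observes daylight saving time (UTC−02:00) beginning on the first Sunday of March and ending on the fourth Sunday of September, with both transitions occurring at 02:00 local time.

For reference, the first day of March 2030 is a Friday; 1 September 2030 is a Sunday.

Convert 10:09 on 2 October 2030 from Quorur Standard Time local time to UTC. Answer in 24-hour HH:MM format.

1 March 2030 is a Friday, so the first Sunday is March 3.
1 September 2030 is a Sunday, so the first Sunday is September 1 and the fourth is September 22.
Daylight saving runs 3 March – 22 September; 2 October 2030 is outside that window, so Quorur Standard Time is on standard time at UTC−03:00.
10:09 local + 3h = 13:09 UTC.

13:09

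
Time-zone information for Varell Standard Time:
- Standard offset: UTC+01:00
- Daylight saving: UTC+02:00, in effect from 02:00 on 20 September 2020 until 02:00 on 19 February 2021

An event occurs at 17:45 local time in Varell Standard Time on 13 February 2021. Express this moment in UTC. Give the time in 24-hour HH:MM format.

13 February 2021 falls between 20 September 2020 and 19 February 2021, so daylight saving is in effect and Varell Standard Time is at UTC+02:00.
17:45 local − 2h = 15:45 UTC.

15:45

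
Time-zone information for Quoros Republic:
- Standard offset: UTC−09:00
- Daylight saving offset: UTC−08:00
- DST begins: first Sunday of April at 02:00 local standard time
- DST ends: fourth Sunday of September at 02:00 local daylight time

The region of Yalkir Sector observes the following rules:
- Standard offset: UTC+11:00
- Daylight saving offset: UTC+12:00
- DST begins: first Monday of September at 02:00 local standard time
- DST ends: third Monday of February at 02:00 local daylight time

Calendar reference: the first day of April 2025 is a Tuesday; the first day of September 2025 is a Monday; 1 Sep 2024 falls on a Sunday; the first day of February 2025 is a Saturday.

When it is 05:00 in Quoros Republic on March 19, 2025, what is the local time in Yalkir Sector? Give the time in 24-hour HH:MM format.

01:00

1 April 2025 is a Tuesday, so the first Sunday is April 6.
1 September 2025 is a Monday, so the first Sunday is September 7 and the fourth is September 28.
March 19, 2025 does not fall between 6 April and 28 September, so daylight saving is not in effect and Quoros Republic is at UTC−09:00.
05:00 Quoros Republic + 9h = 14:00 UTC.
1 September 2024 is a Sunday, so the first Monday is September 2.
1 February 2025 is a Saturday, so the first Monday is February 3 and the third is February 17.
At the standard offset (UTC+11:00), 14:00 UTC + 11h = 01:00 Yalkir Sector standard time (rolling into the next day, 20 March 2025).
Daylight saving runs 2 September 2024 – 17 February 2025; the standard-time date in Yalkir Sector, March 20, 2025, is outside that window, so Yalkir Sector is on standard time at UTC+11:00.
14:00 UTC + 11h = 01:00 Yalkir Sector (rolling into the next day, 20 March 2025).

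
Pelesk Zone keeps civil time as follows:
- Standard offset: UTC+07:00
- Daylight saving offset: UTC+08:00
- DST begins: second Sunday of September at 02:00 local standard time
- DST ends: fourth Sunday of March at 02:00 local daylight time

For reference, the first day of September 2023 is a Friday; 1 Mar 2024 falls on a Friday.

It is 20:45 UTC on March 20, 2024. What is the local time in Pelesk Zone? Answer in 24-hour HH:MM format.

04:45

1 September 2023 is a Friday, so the first Sunday is September 3 and the second is September 10.
1 March 2024 is a Friday, so the first Sunday is March 3 and the fourth is March 24.
At the standard offset (UTC+07:00), 20:45 UTC + 7h = 03:45 Pelesk Zone standard time (rolling into the next day, 21 March 2024).
Daylight saving runs 10 September 2023 – 24 March 2024; the standard-time date in Pelesk Zone, March 21, 2024, is inside that window, so Pelesk Zone is at UTC+08:00.
20:45 UTC + 8h = 04:45 local (rolling into the next day, 21 March 2024).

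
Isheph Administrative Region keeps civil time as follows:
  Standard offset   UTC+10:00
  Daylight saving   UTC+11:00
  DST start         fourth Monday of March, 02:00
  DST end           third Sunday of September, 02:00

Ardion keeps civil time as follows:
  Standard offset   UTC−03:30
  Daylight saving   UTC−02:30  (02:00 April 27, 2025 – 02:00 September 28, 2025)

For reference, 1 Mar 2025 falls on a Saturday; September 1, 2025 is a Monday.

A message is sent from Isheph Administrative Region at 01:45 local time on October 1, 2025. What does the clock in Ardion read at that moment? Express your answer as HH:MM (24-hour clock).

1 March 2025 is a Saturday, so the first Monday is March 3 and the fourth is March 24.
1 September 2025 is a Monday, so the first Sunday is September 7 and the third is September 21.
October 1, 2025 is outside the daylight-saving period (24 March – 21 September), so Isheph Administrative Region is on standard time, UTC+10:00.
01:45 Isheph Administrative Region − 10h = 15:45 UTC (rolling into the previous day, 30 September 2025).
At the standard offset (UTC−03:30), 15:45 UTC − 3h30m = 12:15 Ardion standard time.
The standard-time date in Ardion, September 30, 2025, does not fall between 27 April and 28 September, so daylight saving is not in effect and Ardion is at UTC−03:30.
15:45 UTC − 3h30m = 12:15 Ardion.

12:15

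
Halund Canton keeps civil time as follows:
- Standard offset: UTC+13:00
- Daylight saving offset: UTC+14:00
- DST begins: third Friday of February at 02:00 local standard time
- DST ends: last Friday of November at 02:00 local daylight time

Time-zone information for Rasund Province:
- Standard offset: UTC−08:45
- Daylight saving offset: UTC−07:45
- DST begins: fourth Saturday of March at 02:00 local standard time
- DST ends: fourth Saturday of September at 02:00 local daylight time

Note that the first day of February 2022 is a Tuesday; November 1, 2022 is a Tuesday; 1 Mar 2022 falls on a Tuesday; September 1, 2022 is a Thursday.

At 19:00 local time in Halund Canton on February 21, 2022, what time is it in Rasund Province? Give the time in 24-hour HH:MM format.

20:15

1 February 2022 is a Tuesday, so the first Friday is February 4 and the third is February 18.
1 November 2022 is a Tuesday, so Fridays fall on 4, 11, 18, 25; the last is November 25.
February 21, 2022 falls between 18 February and 25 November, so daylight saving is in effect and Halund Canton is at UTC+14:00.
19:00 Halund Canton − 14h = 05:00 UTC.
1 March 2022 is a Tuesday, so the first Saturday is March 5 and the fourth is March 26.
1 September 2022 is a Thursday, so the first Saturday is September 3 and the fourth is September 24.
At the standard offset (UTC−08:45), 05:00 UTC − 8h45m = 20:15 Rasund Province standard time (rolling into the previous day, 20 February 2022).
Daylight saving runs 26 March – 24 September; the standard-time date in Rasund Province, February 20, 2022, is outside that window, so Rasund Province is on standard time at UTC−08:45.
05:00 UTC − 8h45m = 20:15 Rasund Province (rolling into the previous day, 20 February 2022).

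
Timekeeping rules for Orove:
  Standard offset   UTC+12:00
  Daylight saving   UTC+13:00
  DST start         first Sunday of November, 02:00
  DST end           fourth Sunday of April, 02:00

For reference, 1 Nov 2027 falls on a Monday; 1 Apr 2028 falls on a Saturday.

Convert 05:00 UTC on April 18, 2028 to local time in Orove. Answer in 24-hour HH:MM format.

18:00

1 November 2027 is a Monday, so the first Sunday is November 7.
1 April 2028 is a Saturday, so the first Sunday is April 2 and the fourth is April 23.
At the standard offset (UTC+12:00), 05:00 UTC + 12h = 17:00 Orove standard time.
The standard-time date in Orove, April 18, 2028, falls between 7 November 2027 and 23 April 2028, so daylight saving is in effect and Orove is at UTC+13:00.
05:00 UTC + 13h = 18:00 local.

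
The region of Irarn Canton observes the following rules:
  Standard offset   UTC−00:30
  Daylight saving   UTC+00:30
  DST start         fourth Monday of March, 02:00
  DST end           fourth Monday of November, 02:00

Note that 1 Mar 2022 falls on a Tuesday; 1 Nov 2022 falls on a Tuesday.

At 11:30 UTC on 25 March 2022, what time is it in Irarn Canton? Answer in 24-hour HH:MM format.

1 March 2022 is a Tuesday, so the first Monday is March 7 and the fourth is March 28.
1 November 2022 is a Tuesday, so the first Monday is November 7 and the fourth is November 28.
At the standard offset (UTC−00:30), 11:30 UTC − 0h30m = 11:00 Irarn Canton standard time.
Daylight saving runs 28 March – 28 November; the standard-time date in Irarn Canton, 25 March 2022, is outside that window, so Irarn Canton is on standard time at UTC−00:30.
11:30 UTC − 0h30m = 11:00 local.

11:00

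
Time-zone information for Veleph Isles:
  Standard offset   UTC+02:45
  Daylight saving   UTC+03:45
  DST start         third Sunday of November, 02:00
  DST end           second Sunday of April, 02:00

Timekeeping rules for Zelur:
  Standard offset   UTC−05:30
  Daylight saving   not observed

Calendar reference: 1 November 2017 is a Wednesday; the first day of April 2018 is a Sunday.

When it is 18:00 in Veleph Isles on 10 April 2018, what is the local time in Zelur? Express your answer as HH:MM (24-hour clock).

09:45

1 November 2017 is a Wednesday, so the first Sunday is November 5 and the third is November 19.
1 April 2018 is a Sunday, so the first Sunday is April 1 and the second is April 8.
Daylight saving runs 19 November 2017 – 8 April 2018; 10 April 2018 is outside that window, so Veleph Isles is on standard time at UTC+02:45.
18:00 Veleph Isles − 2h45m = 15:15 UTC.
Zelur stays on UTC−05:30 all year.
15:15 UTC − 5h30m = 09:45 Zelur.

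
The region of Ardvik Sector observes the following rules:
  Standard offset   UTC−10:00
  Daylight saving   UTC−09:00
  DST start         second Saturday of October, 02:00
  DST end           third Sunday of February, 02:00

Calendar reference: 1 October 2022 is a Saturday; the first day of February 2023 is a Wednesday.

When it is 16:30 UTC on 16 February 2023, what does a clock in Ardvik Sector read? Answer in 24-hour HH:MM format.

07:30

1 October 2022 is a Saturday, so the first Saturday is October 1 and the second is October 8.
1 February 2023 is a Wednesday, so the first Sunday is February 5 and the third is February 19.
At the standard offset (UTC−10:00), 16:30 UTC − 10h = 06:30 Ardvik Sector standard time.
The standard-time date in Ardvik Sector, 16 February 2023, lies within the daylight-saving period (8 October 2022 – 19 February 2023), so Ardvik Sector is on daylight time, UTC−09:00.
16:30 UTC − 9h = 07:30 local.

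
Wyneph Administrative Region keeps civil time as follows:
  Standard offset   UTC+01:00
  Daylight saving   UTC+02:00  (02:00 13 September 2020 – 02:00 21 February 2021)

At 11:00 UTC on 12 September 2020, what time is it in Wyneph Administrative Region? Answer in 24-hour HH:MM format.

12:00

At the standard offset (UTC+01:00), 11:00 UTC + 1h = 12:00 Wyneph Administrative Region standard time.
The standard-time date in Wyneph Administrative Region, 12 September 2020, does not fall between 13 September 2020 and 21 February 2021, so daylight saving is not in effect and Wyneph Administrative Region is at UTC+01:00.
11:00 UTC + 1h = 12:00 local.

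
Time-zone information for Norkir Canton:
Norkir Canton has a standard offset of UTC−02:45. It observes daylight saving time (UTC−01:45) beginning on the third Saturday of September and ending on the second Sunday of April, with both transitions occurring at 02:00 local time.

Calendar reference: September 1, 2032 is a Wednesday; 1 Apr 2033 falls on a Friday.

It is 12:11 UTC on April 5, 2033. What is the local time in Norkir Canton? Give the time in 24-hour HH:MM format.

1 September 2032 is a Wednesday, so the first Saturday is September 4 and the third is September 18.
1 April 2033 is a Friday, so the first Sunday is April 3 and the second is April 10.
At the standard offset (UTC−02:45), 12:11 UTC − 2h45m = 09:26 Norkir Canton standard time.
The standard-time date in Norkir Canton, April 5, 2033, falls between 18 September 2032 and 10 April 2033, so daylight saving is in effect and Norkir Canton is at UTC−01:45.
12:11 UTC − 1h45m = 10:26 local.

10:26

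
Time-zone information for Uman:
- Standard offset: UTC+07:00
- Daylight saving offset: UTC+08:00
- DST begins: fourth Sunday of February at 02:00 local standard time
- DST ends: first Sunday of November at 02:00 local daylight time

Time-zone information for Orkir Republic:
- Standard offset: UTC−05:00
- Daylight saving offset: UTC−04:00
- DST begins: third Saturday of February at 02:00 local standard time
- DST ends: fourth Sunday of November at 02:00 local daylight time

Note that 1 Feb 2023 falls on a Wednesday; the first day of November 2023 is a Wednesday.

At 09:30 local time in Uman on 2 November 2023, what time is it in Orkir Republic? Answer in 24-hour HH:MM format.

1 February 2023 is a Wednesday, so the first Sunday is February 5 and the fourth is February 26.
1 November 2023 is a Wednesday, so the first Sunday is November 5.
Daylight saving runs 26 February – 5 November; 2 November 2023 is inside that window, so Uman is at UTC+08:00.
09:30 Uman − 8h = 01:30 UTC.
1 February 2023 is a Wednesday, so the first Saturday is February 4 and the third is February 18.
1 November 2023 is a Wednesday, so the first Sunday is November 5 and the fourth is November 26.
At the standard offset (UTC−05:00), 01:30 UTC − 5h = 20:30 Orkir Republic standard time (rolling into the previous day, 1 November 2023).
The standard-time date in Orkir Republic, 1 November 2023, lies within the daylight-saving period (18 February – 26 November), so Orkir Republic is on daylight time, UTC−04:00.
01:30 UTC − 4h = 21:30 Orkir Republic (rolling into the previous day, 1 November 2023).

21:30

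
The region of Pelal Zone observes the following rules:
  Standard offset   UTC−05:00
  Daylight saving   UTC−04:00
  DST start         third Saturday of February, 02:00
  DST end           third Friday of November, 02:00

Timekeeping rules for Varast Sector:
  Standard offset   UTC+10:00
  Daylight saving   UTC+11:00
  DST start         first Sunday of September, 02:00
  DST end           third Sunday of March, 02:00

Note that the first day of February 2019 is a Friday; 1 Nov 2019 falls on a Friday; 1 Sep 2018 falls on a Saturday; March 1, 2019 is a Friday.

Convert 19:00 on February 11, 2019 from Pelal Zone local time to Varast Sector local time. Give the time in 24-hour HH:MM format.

11:00

1 February 2019 is a Friday, so the first Saturday is February 2 and the third is February 16.
1 November 2019 is a Friday, so the first Friday is November 1 and the third is November 15.
Daylight saving runs 16 February – 15 November; February 11, 2019 is outside that window, so Pelal Zone is on standard time at UTC−05:00.
19:00 Pelal Zone + 5h = 00:00 UTC (rolling into the next day, 12 February 2019).
1 September 2018 is a Saturday, so the first Sunday is September 2.
1 March 2019 is a Friday, so the first Sunday is March 3 and the third is March 17.
At the standard offset (UTC+10:00), 00:00 UTC + 10h = 10:00 Varast Sector standard time.
The standard-time date in Varast Sector, February 12, 2019, lies within the daylight-saving period (2 September 2018 – 17 March 2019), so Varast Sector is on daylight time, UTC+11:00.
00:00 UTC + 11h = 11:00 Varast Sector.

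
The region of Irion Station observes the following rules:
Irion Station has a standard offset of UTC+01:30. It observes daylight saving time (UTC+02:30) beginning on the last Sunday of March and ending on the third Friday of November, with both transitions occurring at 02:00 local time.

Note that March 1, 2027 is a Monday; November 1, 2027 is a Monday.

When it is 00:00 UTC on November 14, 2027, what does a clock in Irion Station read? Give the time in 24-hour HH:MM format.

1 March 2027 is a Monday, so Sundays fall on 7, 14, 21, 28; the last is March 28.
1 November 2027 is a Monday, so the first Friday is November 5 and the third is November 19.
At the standard offset (UTC+01:30), 00:00 UTC + 1h30m = 01:30 Irion Station standard time.
The standard-time date in Irion Station, November 14, 2027, lies within the daylight-saving period (28 March – 19 November), so Irion Station is on daylight time, UTC+02:30.
00:00 UTC + 2h30m = 02:30 local.

02:30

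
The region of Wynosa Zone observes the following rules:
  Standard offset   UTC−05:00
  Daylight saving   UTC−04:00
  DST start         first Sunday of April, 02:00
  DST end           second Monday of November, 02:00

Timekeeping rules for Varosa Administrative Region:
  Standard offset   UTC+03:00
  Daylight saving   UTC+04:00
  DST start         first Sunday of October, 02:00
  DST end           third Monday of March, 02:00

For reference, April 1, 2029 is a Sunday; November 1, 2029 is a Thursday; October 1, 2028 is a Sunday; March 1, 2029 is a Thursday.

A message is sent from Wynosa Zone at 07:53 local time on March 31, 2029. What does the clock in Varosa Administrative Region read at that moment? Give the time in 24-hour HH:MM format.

1 April 2029 is a Sunday, so the first Sunday is April 1.
1 November 2029 is a Thursday, so the first Monday is November 5 and the second is November 12.
March 31, 2029 is outside the daylight-saving period (1 April – 12 November), so Wynosa Zone is on standard time, UTC−05:00.
07:53 Wynosa Zone + 5h = 12:53 UTC.
1 October 2028 is a Sunday, so the first Sunday is October 1.
1 March 2029 is a Thursday, so the first Monday is March 5 and the third is March 19.
At the standard offset (UTC+03:00), 12:53 UTC + 3h = 15:53 Varosa Administrative Region standard time.
The standard-time date in Varosa Administrative Region, March 31, 2029, does not fall between 1 October 2028 and 19 March 2029, so daylight saving is not in effect and Varosa Administrative Region is at UTC+03:00.
12:53 UTC + 3h = 15:53 Varosa Administrative Region.

15:53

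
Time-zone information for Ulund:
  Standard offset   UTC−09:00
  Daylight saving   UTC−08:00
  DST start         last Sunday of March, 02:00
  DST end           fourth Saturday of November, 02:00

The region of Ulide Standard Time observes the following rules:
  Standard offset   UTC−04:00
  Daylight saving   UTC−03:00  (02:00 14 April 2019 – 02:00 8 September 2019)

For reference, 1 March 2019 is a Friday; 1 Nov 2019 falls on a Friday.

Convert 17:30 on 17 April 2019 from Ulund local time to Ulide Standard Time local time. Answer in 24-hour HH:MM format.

22:30

1 March 2019 is a Friday, so Sundays fall on 3, 10, 17, 24, 31; the last is March 31.
1 November 2019 is a Friday, so the first Saturday is November 2 and the fourth is November 23.
17 April 2019 falls between 31 March and 23 November, so daylight saving is in effect and Ulund is at UTC−08:00.
17:30 Ulund + 8h = 01:30 UTC (rolling into the next day, 18 April 2019).
At the standard offset (UTC−04:00), 01:30 UTC − 4h = 21:30 Ulide Standard Time standard time (rolling into the previous day, 17 April 2019).
Daylight saving runs 14 April – 8 September; the standard-time date in Ulide Standard Time, 17 April 2019, is inside that window, so Ulide Standard Time is at UTC−03:00.
01:30 UTC − 3h = 22:30 Ulide Standard Time (rolling into the previous day, 17 April 2019).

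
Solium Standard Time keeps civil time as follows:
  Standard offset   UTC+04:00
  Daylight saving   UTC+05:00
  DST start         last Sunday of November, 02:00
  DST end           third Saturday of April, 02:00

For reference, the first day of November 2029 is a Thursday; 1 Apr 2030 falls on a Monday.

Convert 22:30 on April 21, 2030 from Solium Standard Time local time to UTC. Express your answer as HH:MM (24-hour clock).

18:30

1 November 2029 is a Thursday, so Sundays fall on 4, 11, 18, 25; the last is November 25.
1 April 2030 is a Monday, so the first Saturday is April 6 and the third is April 20.
Daylight saving runs 25 November 2029 – 20 April 2030; April 21, 2030 is outside that window, so Solium Standard Time is on standard time at UTC+04:00.
22:30 local − 4h = 18:30 UTC.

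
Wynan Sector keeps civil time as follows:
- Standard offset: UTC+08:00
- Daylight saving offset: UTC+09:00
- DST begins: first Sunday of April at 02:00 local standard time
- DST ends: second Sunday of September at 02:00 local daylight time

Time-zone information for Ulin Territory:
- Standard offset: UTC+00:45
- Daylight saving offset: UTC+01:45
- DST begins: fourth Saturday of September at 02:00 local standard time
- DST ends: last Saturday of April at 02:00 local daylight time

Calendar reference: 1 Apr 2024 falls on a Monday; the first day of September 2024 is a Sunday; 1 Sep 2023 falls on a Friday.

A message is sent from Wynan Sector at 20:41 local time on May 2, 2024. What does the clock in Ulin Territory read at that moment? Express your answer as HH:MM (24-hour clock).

1 April 2024 is a Monday, so the first Sunday is April 7.
1 September 2024 is a Sunday, so the first Sunday is September 1 and the second is September 8.
Daylight saving runs 7 April – 8 September; May 2, 2024 is inside that window, so Wynan Sector is at UTC+09:00.
20:41 Wynan Sector − 9h = 11:41 UTC.
1 September 2023 is a Friday, so the first Saturday is September 2 and the fourth is September 23.
1 April 2024 is a Monday, so Saturdays fall on 6, 13, 20, 27; the last is April 27.
At the standard offset (UTC+00:45), 11:41 UTC + 0h45m = 12:26 Ulin Territory standard time.
The standard-time date in Ulin Territory, May 2, 2024, is outside the daylight-saving period (23 September 2023 – 27 April 2024), so Ulin Territory is on standard time, UTC+00:45.
11:41 UTC + 0h45m = 12:26 Ulin Territory.

12:26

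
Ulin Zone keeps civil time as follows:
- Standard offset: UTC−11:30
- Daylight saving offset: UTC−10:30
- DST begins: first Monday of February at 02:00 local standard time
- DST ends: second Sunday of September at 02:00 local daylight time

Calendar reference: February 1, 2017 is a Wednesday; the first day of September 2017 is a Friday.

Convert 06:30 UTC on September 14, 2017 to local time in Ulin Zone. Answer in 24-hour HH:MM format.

1 February 2017 is a Wednesday, so the first Monday is February 6.
1 September 2017 is a Friday, so the first Sunday is September 3 and the second is September 10.
At the standard offset (UTC−11:30), 06:30 UTC − 11h30m = 19:00 Ulin Zone standard time (rolling into the previous day, 13 September 2017).
The standard-time date in Ulin Zone, September 13, 2017, does not fall between 6 February and 10 September, so daylight saving is not in effect and Ulin Zone is at UTC−11:30.
06:30 UTC − 11h30m = 19:00 local (rolling into the previous day, 13 September 2017).

19:00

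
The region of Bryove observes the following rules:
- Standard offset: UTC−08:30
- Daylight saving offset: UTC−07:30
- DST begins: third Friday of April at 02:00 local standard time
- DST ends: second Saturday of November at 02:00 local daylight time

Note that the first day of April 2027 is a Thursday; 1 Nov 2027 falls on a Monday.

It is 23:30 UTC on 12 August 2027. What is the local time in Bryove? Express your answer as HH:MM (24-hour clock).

16:00

1 April 2027 is a Thursday, so the first Friday is April 2 and the third is April 16.
1 November 2027 is a Monday, so the first Saturday is November 6 and the second is November 13.
At the standard offset (UTC−08:30), 23:30 UTC − 8h30m = 15:00 Bryove standard time.
The standard-time date in Bryove, 12 August 2027, falls between 16 April and 13 November, so daylight saving is in effect and Bryove is at UTC−07:30.
23:30 UTC − 7h30m = 16:00 local.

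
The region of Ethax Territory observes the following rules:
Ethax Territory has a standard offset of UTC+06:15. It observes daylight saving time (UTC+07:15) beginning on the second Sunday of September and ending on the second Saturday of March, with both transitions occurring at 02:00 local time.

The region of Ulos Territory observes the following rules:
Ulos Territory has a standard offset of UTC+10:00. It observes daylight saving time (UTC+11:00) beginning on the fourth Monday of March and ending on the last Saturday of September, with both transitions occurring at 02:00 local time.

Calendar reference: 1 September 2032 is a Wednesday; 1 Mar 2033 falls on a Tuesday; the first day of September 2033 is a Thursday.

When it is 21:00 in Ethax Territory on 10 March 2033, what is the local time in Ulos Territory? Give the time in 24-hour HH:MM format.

1 September 2032 is a Wednesday, so the first Sunday is September 5 and the second is September 12.
1 March 2033 is a Tuesday, so the first Saturday is March 5 and the second is March 12.
10 March 2033 lies within the daylight-saving period (12 September 2032 – 12 March 2033), so Ethax Territory is on daylight time, UTC+07:15.
21:00 Ethax Territory − 7h15m = 13:45 UTC.
1 March 2033 is a Tuesday, so the first Monday is March 7 and the fourth is March 28.
1 September 2033 is a Thursday, so Saturdays fall on 3, 10, 17, 24; the last is September 24.
At the standard offset (UTC+10:00), 13:45 UTC + 10h = 23:45 Ulos Territory standard time.
The standard-time date in Ulos Territory, 10 March 2033, does not fall between 28 March and 24 September, so daylight saving is not in effect and Ulos Territory is at UTC+10:00.
13:45 UTC + 10h = 23:45 Ulos Territory.

23:45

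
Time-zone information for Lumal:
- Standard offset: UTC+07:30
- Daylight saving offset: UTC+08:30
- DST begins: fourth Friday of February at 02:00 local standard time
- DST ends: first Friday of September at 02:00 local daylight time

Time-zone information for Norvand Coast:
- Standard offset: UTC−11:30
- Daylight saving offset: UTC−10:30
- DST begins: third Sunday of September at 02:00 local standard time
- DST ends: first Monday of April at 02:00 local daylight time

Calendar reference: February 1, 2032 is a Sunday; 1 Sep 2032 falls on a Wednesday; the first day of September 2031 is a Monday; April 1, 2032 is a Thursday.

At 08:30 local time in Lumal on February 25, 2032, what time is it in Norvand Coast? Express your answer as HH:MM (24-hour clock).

14:30

1 February 2032 is a Sunday, so the first Friday is February 6 and the fourth is February 27.
1 September 2032 is a Wednesday, so the first Friday is September 3.
Daylight saving runs 27 February – 3 September; February 25, 2032 is outside that window, so Lumal is on standard time at UTC+07:30.
08:30 Lumal − 7h30m = 01:00 UTC.
1 September 2031 is a Monday, so the first Sunday is September 7 and the third is September 21.
1 April 2032 is a Thursday, so the first Monday is April 5.
At the standard offset (UTC−11:30), 01:00 UTC − 11h30m = 13:30 Norvand Coast standard time (rolling into the previous day, 24 February 2032).
The standard-time date in Norvand Coast, February 24, 2032, falls between 21 September 2031 and 5 April 2032, so daylight saving is in effect and Norvand Coast is at UTC−10:30.
01:00 UTC − 10h30m = 14:30 Norvand Coast (rolling into the previous day, 24 February 2032).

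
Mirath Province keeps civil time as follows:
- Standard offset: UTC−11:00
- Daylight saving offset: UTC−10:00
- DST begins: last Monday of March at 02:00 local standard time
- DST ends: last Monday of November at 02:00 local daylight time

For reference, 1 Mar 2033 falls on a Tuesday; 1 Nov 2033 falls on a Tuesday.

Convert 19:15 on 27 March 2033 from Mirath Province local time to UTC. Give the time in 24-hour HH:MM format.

1 March 2033 is a Tuesday, so Mondays fall on 7, 14, 21, 28; the last is March 28.
1 November 2033 is a Tuesday, so Mondays fall on 7, 14, 21, 28; the last is November 28.
Daylight saving runs 28 March – 28 November; 27 March 2033 is outside that window, so Mirath Province is on standard time at UTC−11:00.
19:15 local + 11h = 06:15 UTC (rolling into the next day, 28 March 2033).

06:15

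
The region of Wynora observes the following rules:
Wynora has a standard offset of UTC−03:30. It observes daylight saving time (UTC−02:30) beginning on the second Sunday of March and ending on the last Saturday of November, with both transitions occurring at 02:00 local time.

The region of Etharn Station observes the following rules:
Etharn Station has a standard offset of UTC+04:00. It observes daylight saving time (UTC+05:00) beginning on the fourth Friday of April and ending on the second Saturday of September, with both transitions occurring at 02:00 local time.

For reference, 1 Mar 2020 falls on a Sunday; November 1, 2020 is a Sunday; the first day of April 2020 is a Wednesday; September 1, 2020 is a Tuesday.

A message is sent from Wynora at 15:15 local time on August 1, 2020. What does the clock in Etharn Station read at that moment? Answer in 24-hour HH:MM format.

1 March 2020 is a Sunday, so the first Sunday is March 1 and the second is March 8.
1 November 2020 is a Sunday, so Saturdays fall on 7, 14, 21, 28; the last is November 28.
August 1, 2020 falls between 8 March and 28 November, so daylight saving is in effect and Wynora is at UTC−02:30.
15:15 Wynora + 2h30m = 17:45 UTC.
1 April 2020 is a Wednesday, so the first Friday is April 3 and the fourth is April 24.
1 September 2020 is a Tuesday, so the first Saturday is September 5 and the second is September 12.
At the standard offset (UTC+04:00), 17:45 UTC + 4h = 21:45 Etharn Station standard time.
Daylight saving runs 24 April – 12 September; the standard-time date in Etharn Station, August 1, 2020, is inside that window, so Etharn Station is at UTC+05:00.
17:45 UTC + 5h = 22:45 Etharn Station.

22:45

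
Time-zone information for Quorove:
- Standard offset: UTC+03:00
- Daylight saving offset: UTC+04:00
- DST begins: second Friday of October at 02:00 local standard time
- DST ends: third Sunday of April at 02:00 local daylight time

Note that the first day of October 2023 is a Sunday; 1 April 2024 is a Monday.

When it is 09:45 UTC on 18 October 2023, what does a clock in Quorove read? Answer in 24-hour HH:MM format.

13:45

1 October 2023 is a Sunday, so the first Friday is October 6 and the second is October 13.
1 April 2024 is a Monday, so the first Sunday is April 7 and the third is April 21.
At the standard offset (UTC+03:00), 09:45 UTC + 3h = 12:45 Quorove standard time.
The standard-time date in Quorove, 18 October 2023, lies within the daylight-saving period (13 October 2023 – 21 April 2024), so Quorove is on daylight time, UTC+04:00.
09:45 UTC + 4h = 13:45 local.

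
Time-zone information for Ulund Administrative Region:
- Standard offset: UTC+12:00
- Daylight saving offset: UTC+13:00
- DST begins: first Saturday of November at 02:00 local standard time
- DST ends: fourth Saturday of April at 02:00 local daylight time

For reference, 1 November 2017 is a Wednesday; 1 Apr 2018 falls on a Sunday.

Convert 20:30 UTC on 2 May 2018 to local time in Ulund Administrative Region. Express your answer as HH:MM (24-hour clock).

1 November 2017 is a Wednesday, so the first Saturday is November 4.
1 April 2018 is a Sunday, so the first Saturday is April 7 and the fourth is April 28.
At the standard offset (UTC+12:00), 20:30 UTC + 12h = 08:30 Ulund Administrative Region standard time (rolling into the next day, 3 May 2018).
Daylight saving runs 4 November 2017 – 28 April 2018; the standard-time date in Ulund Administrative Region, 3 May 2018, is outside that window, so Ulund Administrative Region is on standard time at UTC+12:00.
20:30 UTC + 12h = 08:30 local (rolling into the next day, 3 May 2018).

08:30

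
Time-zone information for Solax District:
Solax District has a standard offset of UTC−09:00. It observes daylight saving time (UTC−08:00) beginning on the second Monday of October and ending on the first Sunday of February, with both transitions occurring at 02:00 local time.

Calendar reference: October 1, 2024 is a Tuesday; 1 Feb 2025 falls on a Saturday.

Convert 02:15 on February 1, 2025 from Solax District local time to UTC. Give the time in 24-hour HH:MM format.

10:15

1 October 2024 is a Tuesday, so the first Monday is October 7 and the second is October 14.
1 February 2025 is a Saturday, so the first Sunday is February 2.
February 1, 2025 lies within the daylight-saving period (14 October 2024 – 2 February 2025), so Solax District is on daylight time, UTC−08:00.
02:15 local + 8h = 10:15 UTC.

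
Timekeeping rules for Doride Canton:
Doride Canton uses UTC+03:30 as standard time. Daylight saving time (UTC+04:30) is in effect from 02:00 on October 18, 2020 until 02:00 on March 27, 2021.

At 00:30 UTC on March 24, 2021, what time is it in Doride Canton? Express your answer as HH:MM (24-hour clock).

At the standard offset (UTC+03:30), 00:30 UTC + 3h30m = 04:00 Doride Canton standard time.
The standard-time date in Doride Canton, March 24, 2021, lies within the daylight-saving period (18 October 2020 – 27 March 2021), so Doride Canton is on daylight time, UTC+04:30.
00:30 UTC + 4h30m = 05:00 local.

05:00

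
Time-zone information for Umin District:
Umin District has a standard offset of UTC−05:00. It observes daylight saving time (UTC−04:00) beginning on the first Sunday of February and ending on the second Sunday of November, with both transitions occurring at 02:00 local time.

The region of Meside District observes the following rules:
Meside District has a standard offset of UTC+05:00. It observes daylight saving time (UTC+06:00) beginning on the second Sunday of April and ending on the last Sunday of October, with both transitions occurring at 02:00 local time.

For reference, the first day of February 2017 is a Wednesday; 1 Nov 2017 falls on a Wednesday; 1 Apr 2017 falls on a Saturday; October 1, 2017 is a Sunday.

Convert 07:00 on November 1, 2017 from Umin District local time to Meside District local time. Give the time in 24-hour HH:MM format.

1 February 2017 is a Wednesday, so the first Sunday is February 5.
1 November 2017 is a Wednesday, so the first Sunday is November 5 and the second is November 12.
November 1, 2017 lies within the daylight-saving period (5 February – 12 November), so Umin District is on daylight time, UTC−04:00.
07:00 Umin District + 4h = 11:00 UTC.
1 April 2017 is a Saturday, so the first Sunday is April 2 and the second is April 9.
1 October 2017 is a Sunday, so Sundays fall on 1, 8, 15, 22, 29; the last is October 29.
At the standard offset (UTC+05:00), 11:00 UTC + 5h = 16:00 Meside District standard time.
Daylight saving runs 9 April – 29 October; the standard-time date in Meside District, November 1, 2017, is outside that window, so Meside District is on standard time at UTC+05:00.
11:00 UTC + 5h = 16:00 Meside District.

16:00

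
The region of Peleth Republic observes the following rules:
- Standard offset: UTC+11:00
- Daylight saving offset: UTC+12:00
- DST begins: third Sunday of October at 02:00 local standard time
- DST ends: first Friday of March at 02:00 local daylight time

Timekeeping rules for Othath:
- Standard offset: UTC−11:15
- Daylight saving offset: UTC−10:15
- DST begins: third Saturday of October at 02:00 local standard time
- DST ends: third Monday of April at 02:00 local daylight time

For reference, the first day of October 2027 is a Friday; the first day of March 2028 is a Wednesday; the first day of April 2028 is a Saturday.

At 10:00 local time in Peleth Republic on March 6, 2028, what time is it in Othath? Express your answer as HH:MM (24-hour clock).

1 October 2027 is a Friday, so the first Sunday is October 3 and the third is October 17.
1 March 2028 is a Wednesday, so the first Friday is March 3.
March 6, 2028 does not fall between 17 October 2027 and 3 March 2028, so daylight saving is not in effect and Peleth Republic is at UTC+11:00.
10:00 Peleth Republic − 11h = 23:00 UTC (rolling into the previous day, 5 March 2028).
1 October 2027 is a Friday, so the first Saturday is October 2 and the third is October 16.
1 April 2028 is a Saturday, so the first Monday is April 3 and the third is April 17.
At the standard offset (UTC−11:15), 23:00 UTC − 11h15m = 11:45 Othath standard time.
Daylight saving runs 16 October 2027 – 17 April 2028; the standard-time date in Othath, March 5, 2028, is inside that window, so Othath is at UTC−10:15.
23:00 UTC − 10h15m = 12:45 Othath.

12:45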